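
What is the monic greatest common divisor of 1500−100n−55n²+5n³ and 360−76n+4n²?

−10+n

By polynomial division,
  5n³−55n²−100n+1500 = ((5/4)n+10)(4n²−76n+360) + (210n−2100)
  4n²−76n+360 = ((2/105)n−6/35)(210n−2100) + (0)
Last nonzero remainder: 210n−2100. Dividing through by 210 gives the monic gcd n−10.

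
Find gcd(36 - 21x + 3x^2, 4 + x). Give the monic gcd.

1

Euclidean algorithm in ℚ[x]:
  3x^2 - 21x + 36 = (3x - 33)(x + 4) + (168)
  x + 4 = ((1/168)x + 1/42)(168) + (0)
The last nonzero remainder is the constant 168, so the polynomials are coprime and gcd = 1.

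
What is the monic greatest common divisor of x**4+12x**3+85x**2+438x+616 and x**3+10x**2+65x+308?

x**3+10x**2+65x+308

Euclidean algorithm in ℚ[x]:
  x**4+12x**3+85x**2+438x+616 = (x+2)(x**3+10x**2+65x+308) + (0)
The last nonzero remainder x**3+10x**2+65x+308 is already monic.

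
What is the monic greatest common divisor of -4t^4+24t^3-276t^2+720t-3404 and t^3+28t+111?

t^2-3t+37

Apply the Euclidean algorithm:
  -4t^4+24t^3-276t^2+720t-3404 = (-4t+24)(t^3+28t+111) + (-164t^2+492t-6068)
  t^3+28t+111 = (-(1/164)t-3/164)(-164t^2+492t-6068) + (0)
Last nonzero remainder: -164t^2+492t-6068. Dividing through by -164 gives the monic gcd t^2-3t+37.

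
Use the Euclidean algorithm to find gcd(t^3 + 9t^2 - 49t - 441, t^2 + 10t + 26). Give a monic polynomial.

By polynomial division,
  t^3 + 9t^2 - 49t - 441 = (t - 1)(t^2 + 10t + 26) + (-65t - 415)
  t^2 + 10t + 26 = (-(1/65)t - 47/845)(-65t - 415) + (493/169)
  -65t - 415 = (-(10985/493)t - 70135/493)(493/169) + (0)
The last nonzero remainder is the constant 493/169, so the polynomials are coprime and gcd = 1.

1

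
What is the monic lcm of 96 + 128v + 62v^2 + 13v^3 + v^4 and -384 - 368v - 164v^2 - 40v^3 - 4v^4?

768 + 1312v + 976v^2 + 418v^3 + 109v^4 + 16v^5 + v^6

Apply the Euclidean algorithm:
  v^4 + 13v^3 + 62v^2 + 128v + 96 = (-1/4)(-4v^4 - 40v^3 - 164v^2 - 368v - 384) + (3v^3 + 21v^2 + 36v)
  -4v^4 - 40v^3 - 164v^2 - 368v - 384 = (-(4/3)v - 4)(3v^3 + 21v^2 + 36v) + (-32v^2 - 224v - 384)
  3v^3 + 21v^2 + 36v = (-(3/32)v)(-32v^2 - 224v - 384) + (0)
Last nonzero remainder: -32v^2 - 224v - 384. Dividing through by -32 gives the monic gcd v^2 + 7v + 12.
Then lcm(f, g) = f·g / gcd(f, g); expanding and making the result monic gives the answer.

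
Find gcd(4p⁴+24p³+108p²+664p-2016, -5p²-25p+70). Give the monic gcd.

Repeated division with remainder:
  4p⁴+24p³+108p²+664p-2016 = (-(4/5)p²-(4/5)p-144/5)(-5p²-25p+70) + (0)
Last nonzero remainder: -5p²-25p+70. Dividing through by -5 gives the monic gcd p²+5p-14.

p²+5p-14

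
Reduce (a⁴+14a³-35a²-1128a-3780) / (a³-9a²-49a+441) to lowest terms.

(a²+16a+60)/(a-7)

By polynomial division,
  a⁴+14a³-35a²-1128a-3780 = (a+23)(a³-9a²-49a+441) + (221a²-442a-13923)
  a³-9a²-49a+441 = ((1/221)a-7/221)(221a²-442a-13923) + (0)
Last nonzero remainder: 221a²-442a-13923. Dividing through by 221 gives the monic gcd a²-2a-63.
Cancel a²-2a-63 from numerator and denominator to get the reduced form.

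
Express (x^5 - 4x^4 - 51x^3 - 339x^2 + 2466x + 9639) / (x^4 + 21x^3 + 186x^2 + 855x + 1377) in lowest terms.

By polynomial division,
  x^5 - 4x^4 - 51x^3 - 339x^2 + 2466x + 9639 = (x - 25)(x^4 + 21x^3 + 186x^2 + 855x + 1377) + (288x^3 + 3456x^2 + 22464x + 44064)
  x^4 + 21x^3 + 186x^2 + 855x + 1377 = ((1/288)x + 1/32)(288x^3 + 3456x^2 + 22464x + 44064) + (0)
Last nonzero remainder: 288x^3 + 3456x^2 + 22464x + 44064. Dividing through by 288 gives the monic gcd x^3 + 12x^2 + 78x + 153.
Cancel x^3 + 12x^2 + 78x + 153 from numerator and denominator to get the reduced form.

(x^2 - 16x + 63)/(x + 9)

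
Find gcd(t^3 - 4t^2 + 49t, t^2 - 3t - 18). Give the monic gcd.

By polynomial division,
  t^3 - 4t^2 + 49t = (t - 1)(t^2 - 3t - 18) + (64t - 18)
  t^2 - 3t - 18 = ((1/64)t - 87/2048)(64t - 18) + (-19215/1024)
  64t - 18 = (-(65536/19215)t + 2048/2135)(-19215/1024) + (0)
The last nonzero remainder is the constant -19215/1024, so the polynomials are coprime and gcd = 1.

1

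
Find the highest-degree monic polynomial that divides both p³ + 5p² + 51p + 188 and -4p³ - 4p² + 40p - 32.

p + 4

By polynomial division,
  p³ + 5p² + 51p + 188 = (-1/4)(-4p³ - 4p² + 40p - 32) + (4p² + 61p + 180)
  -4p³ - 4p² + 40p - 32 = (-p + 57/4)(4p² + 61p + 180) + (-(2597/4)p - 2597)
  4p² + 61p + 180 = (-(16/2597)p - 180/2597)(-(2597/4)p - 2597) + (0)
Last nonzero remainder: -(2597/4)p - 2597. Dividing through by -2597/4 gives the monic gcd p + 4.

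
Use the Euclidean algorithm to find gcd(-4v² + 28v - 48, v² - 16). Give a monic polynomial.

v - 4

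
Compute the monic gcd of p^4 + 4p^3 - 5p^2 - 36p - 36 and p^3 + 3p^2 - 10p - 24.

Repeated division with remainder:
  p^4 + 4p^3 - 5p^2 - 36p - 36 = (p + 1)(p^3 + 3p^2 - 10p - 24) + (2p^2 - 2p - 12)
  p^3 + 3p^2 - 10p - 24 = ((1/2)p + 2)(2p^2 - 2p - 12) + (0)
Last nonzero remainder: 2p^2 - 2p - 12. Dividing through by 2 gives the monic gcd p^2 - p - 6.

p^2 - p - 6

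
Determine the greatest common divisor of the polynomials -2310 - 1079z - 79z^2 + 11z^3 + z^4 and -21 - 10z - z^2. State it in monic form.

21 + 10z + z^2

Apply the Euclidean algorithm:
  z^4 + 11z^3 - 79z^2 - 1079z - 2310 = (-z^2 - z + 110)(-z^2 - 10z - 21) + (0)
Last nonzero remainder: -z^2 - 10z - 21. Dividing through by -1 gives the monic gcd z^2 + 10z + 21.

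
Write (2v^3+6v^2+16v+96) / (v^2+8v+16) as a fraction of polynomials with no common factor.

Repeated division with remainder:
  2v^3+6v^2+16v+96 = (2v−10)(v^2+8v+16) + (64v+256)
  v^2+8v+16 = ((1/64)v+1/16)(64v+256) + (0)
Last nonzero remainder: 64v+256. Dividing through by 64 gives the monic gcd v+4.
Cancel v+4 from numerator and denominator to get the reduced form.

(2v^2−2v+24)/(v+4)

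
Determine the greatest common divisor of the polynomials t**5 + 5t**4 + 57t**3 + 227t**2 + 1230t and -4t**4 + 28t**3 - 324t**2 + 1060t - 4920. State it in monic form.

Repeated division with remainder:
  t**5 + 5t**4 + 57t**3 + 227t**2 + 1230t = (-(1/4)t - 3)(-4t**4 + 28t**3 - 324t**2 + 1060t - 4920) + (60t**3 - 480t**2 + 3180t - 14760)
  -4t**4 + 28t**3 - 324t**2 + 1060t - 4920 = (-(1/15)t - 1/15)(60t**3 - 480t**2 + 3180t - 14760) + (-144t**2 + 288t - 5904)
  60t**3 - 480t**2 + 3180t - 14760 = (-(5/12)t + 5/2)(-144t**2 + 288t - 5904) + (0)
Last nonzero remainder: -144t**2 + 288t - 5904. Dividing through by -144 gives the monic gcd t**2 - 2t + 41.

t**2 - 2t + 41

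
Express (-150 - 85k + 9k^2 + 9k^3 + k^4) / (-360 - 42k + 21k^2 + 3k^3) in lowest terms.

(-30 - 11k + 4k^2 + k^3)/(-72 + 6k + 3k^2)

Repeated division with remainder:
  k^4 + 9k^3 + 9k^2 - 85k - 150 = ((1/3)k + 2/3)(3k^3 + 21k^2 - 42k - 360) + (9k^2 + 63k + 90)
  3k^3 + 21k^2 - 42k - 360 = ((1/3)k)(9k^2 + 63k + 90) + (-72k - 360)
  9k^2 + 63k + 90 = (-(1/8)k - 1/4)(-72k - 360) + (0)
Last nonzero remainder: -72k - 360. Dividing through by -72 gives the monic gcd k + 5.
Cancel k + 5 from numerator and denominator to get the reduced form.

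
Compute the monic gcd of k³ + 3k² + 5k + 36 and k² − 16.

Repeated division with remainder:
  k³ + 3k² + 5k + 36 = (k + 3)(k² − 16) + (21k + 84)
  k² − 16 = ((1/21)k − 4/21)(21k + 84) + (0)
Last nonzero remainder: 21k + 84. Dividing through by 21 gives the monic gcd k + 4.

k + 4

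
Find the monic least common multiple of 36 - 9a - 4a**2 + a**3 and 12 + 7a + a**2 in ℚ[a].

Euclidean algorithm in ℚ[a]:
  a**3 - 4a**2 - 9a + 36 = (a - 11)(a**2 + 7a + 12) + (56a + 168)
  a**2 + 7a + 12 = ((1/56)a + 1/14)(56a + 168) + (0)
Last nonzero remainder: 56a + 168. Dividing through by 56 gives the monic gcd a + 3.
Then lcm(f, g) = f·g / gcd(f, g); expanding and making the result monic gives the answer.

144 - 25a**2 + a**4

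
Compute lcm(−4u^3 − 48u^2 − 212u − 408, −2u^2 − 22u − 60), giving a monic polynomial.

By polynomial division,
  −4u^3 − 48u^2 − 212u − 408 = (2u + 2)(−2u^2 − 22u − 60) + (−48u − 288)
  −2u^2 − 22u − 60 = ((1/24)u + 5/24)(−48u − 288) + (0)
Last nonzero remainder: −48u − 288. Dividing through by −48 gives the monic gcd u + 6.
Then lcm(f, g) = f·g / gcd(f, g); expanding and making the result monic gives the answer.

u^4 + 17u^3 + 113u^2 + 367u + 510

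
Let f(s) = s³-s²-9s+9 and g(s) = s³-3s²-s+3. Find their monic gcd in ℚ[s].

s²-4s+3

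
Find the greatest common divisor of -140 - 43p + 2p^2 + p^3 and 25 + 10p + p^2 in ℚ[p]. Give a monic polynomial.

Apply the Euclidean algorithm:
  p^3 + 2p^2 - 43p - 140 = (p - 8)(p^2 + 10p + 25) + (12p + 60)
  p^2 + 10p + 25 = ((1/12)p + 5/12)(12p + 60) + (0)
Last nonzero remainder: 12p + 60. Dividing through by 12 gives the monic gcd p + 5.

5 + p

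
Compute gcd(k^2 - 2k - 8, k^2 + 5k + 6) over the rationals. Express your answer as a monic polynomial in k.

k + 2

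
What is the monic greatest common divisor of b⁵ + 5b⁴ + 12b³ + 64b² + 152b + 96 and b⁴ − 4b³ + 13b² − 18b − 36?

By polynomial division,
  b⁵ + 5b⁴ + 12b³ + 64b² + 152b + 96 = (b + 9)(b⁴ − 4b³ + 13b² − 18b − 36) + (35b³ − 35b² + 350b + 420)
  b⁴ − 4b³ + 13b² − 18b − 36 = ((1/35)b − 3/35)(35b³ − 35b² + 350b + 420) + (0)
Last nonzero remainder: 35b³ − 35b² + 350b + 420. Dividing through by 35 gives the monic gcd b³ − b² + 10b + 12.

b³ − b² + 10b + 12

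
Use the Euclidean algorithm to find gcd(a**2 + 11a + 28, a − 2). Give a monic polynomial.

1

Apply the Euclidean algorithm:
  a**2 + 11a + 28 = (a + 13)(a − 2) + (54)
  a − 2 = ((1/54)a − 1/27)(54) + (0)
The last nonzero remainder is the constant 54, so the polynomials are coprime and gcd = 1.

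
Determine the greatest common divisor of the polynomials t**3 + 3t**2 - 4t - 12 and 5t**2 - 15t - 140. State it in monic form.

Apply the Euclidean algorithm:
  t**3 + 3t**2 - 4t - 12 = ((1/5)t + 6/5)(5t**2 - 15t - 140) + (42t + 156)
  5t**2 - 15t - 140 = ((5/42)t - 235/294)(42t + 156) + (-750/49)
  42t + 156 = (-(343/125)t - 1274/125)(-750/49) + (0)
The last nonzero remainder is the constant -750/49, so the polynomials are coprime and gcd = 1.

1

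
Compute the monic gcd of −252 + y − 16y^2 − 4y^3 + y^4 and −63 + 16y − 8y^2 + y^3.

Euclidean algorithm in ℚ[y]:
  y^4 − 4y^3 − 16y^2 + y − 252 = (y + 4)(y^3 − 8y^2 + 16y − 63) + (0)
The last nonzero remainder y^3 − 8y^2 + 16y − 63 is already monic.

−63 + 16y − 8y^2 + y^3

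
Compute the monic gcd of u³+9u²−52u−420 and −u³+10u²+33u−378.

u²−u−42

Repeated division with remainder:
  u³+9u²−52u−420 = (−1)(−u³+10u²+33u−378) + (19u²−19u−798)
  −u³+10u²+33u−378 = (−(1/19)u+9/19)(19u²−19u−798) + (0)
Last nonzero remainder: 19u²−19u−798. Dividing through by 19 gives the monic gcd u²−u−42.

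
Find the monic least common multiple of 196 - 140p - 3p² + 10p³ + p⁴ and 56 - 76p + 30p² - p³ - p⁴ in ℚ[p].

By polynomial division,
  p⁴ + 10p³ - 3p² - 140p + 196 = (-1)(-p⁴ - p³ + 30p² - 76p + 56) + (9p³ + 27p² - 216p + 252)
  -p⁴ - p³ + 30p² - 76p + 56 = (-(1/9)p + 2/9)(9p³ + 27p² - 216p + 252) + (0)
Last nonzero remainder: 9p³ + 27p² - 216p + 252. Dividing through by 9 gives the monic gcd p³ + 3p² - 24p + 28.
Then lcm(f, g) = f·g / gcd(f, g); expanding and making the result monic gives the answer.

-392 + 476p - 134p² - 23p³ + 8p⁴ + p⁵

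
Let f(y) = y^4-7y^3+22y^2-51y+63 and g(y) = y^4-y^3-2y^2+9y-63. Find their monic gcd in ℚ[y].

Apply the Euclidean algorithm:
  y^4-7y^3+22y^2-51y+63 = (y^4-y^3-2y^2+9y-63) + (-6y^3+24y^2-60y+126)
  y^4-y^3-2y^2+9y-63 = (-(1/6)y-1/2)(-6y^3+24y^2-60y+126) + (0)
Last nonzero remainder: -6y^3+24y^2-60y+126. Dividing through by -6 gives the monic gcd y^3-4y^2+10y-21.

y^3-4y^2+10y-21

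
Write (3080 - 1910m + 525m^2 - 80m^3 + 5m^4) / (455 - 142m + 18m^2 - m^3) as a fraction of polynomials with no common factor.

Euclidean algorithm in ℚ[m]:
  5m^4 - 80m^3 + 525m^2 - 1910m + 3080 = (-5m - 10)(-m^3 + 18m^2 - 142m + 455) + (-5m^2 - 1055m + 7630)
  -m^3 + 18m^2 - 142m + 455 = ((1/5)m - 229/5)(-5m^2 - 1055m + 7630) + (-49987m + 349909)
  -5m^2 - 1055m + 7630 = ((5/49987)m + 1090/49987)(-49987m + 349909) + (0)
Last nonzero remainder: -49987m + 349909. Dividing through by -49987 gives the monic gcd m - 7.
Cancel m - 7 from numerator and denominator to get the reduced form.

(440 - 210m + 45m^2 - 5m^3)/(65 - 11m + m^2)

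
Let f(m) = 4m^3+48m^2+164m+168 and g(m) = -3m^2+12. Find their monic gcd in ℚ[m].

m+2

By polynomial division,
  4m^3+48m^2+164m+168 = (-(4/3)m-16)(-3m^2+12) + (180m+360)
  -3m^2+12 = (-(1/60)m+1/30)(180m+360) + (0)
Last nonzero remainder: 180m+360. Dividing through by 180 gives the monic gcd m+2.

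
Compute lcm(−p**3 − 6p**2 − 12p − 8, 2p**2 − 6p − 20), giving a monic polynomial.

p**4 + p**3 − 18p**2 − 52p − 40

By polynomial division,
  −p**3 − 6p**2 − 12p − 8 = (−(1/2)p − 9/2)(2p**2 − 6p − 20) + (−49p − 98)
  2p**2 − 6p − 20 = (−(2/49)p + 10/49)(−49p − 98) + (0)
Last nonzero remainder: −49p − 98. Dividing through by −49 gives the monic gcd p + 2.
Then lcm(f, g) = f·g / gcd(f, g); expanding and making the result monic gives the answer.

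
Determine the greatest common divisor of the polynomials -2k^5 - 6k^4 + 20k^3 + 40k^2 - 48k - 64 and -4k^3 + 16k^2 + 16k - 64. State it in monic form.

k^2 - 4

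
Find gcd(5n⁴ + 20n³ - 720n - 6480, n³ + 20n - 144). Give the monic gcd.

n² + 4n + 36

By polynomial division,
  5n⁴ + 20n³ - 720n - 6480 = (5n + 20)(n³ + 20n - 144) + (-100n² - 400n - 3600)
  n³ + 20n - 144 = (-(1/100)n + 1/25)(-100n² - 400n - 3600) + (0)
Last nonzero remainder: -100n² - 400n - 3600. Dividing through by -100 gives the monic gcd n² + 4n + 36.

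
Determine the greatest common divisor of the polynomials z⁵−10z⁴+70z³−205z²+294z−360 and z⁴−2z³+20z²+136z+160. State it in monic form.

Euclidean algorithm in ℚ[z]:
  z⁵−10z⁴+70z³−205z²+294z−360 = (z−8)(z⁴−2z³+20z²+136z+160) + (34z³−181z²+1222z+920)
  z⁴−2z³+20z²+136z+160 = ((1/34)z+113/1156)(34z³−181z²+1222z+920) + ((2025/1156)z²−(6075/578)z+20250/289)
  34z³−181z²+1222z+920 = ((39304/2025)z+26588/2025)((2025/1156)z²−(6075/578)z+20250/289) + (0)
Last nonzero remainder: (2025/1156)z²−(6075/578)z+20250/289. Dividing through by 2025/1156 gives the monic gcd z²−6z+40.

z²−6z+40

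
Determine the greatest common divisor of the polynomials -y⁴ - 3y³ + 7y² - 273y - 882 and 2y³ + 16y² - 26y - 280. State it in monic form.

y + 7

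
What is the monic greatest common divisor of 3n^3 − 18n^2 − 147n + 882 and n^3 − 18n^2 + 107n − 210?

Apply the Euclidean algorithm:
  3n^3 − 18n^2 − 147n + 882 = (3)(n^3 − 18n^2 + 107n − 210) + (36n^2 − 468n + 1512)
  n^3 − 18n^2 + 107n − 210 = ((1/36)n − 5/36)(36n^2 − 468n + 1512) + (0)
Last nonzero remainder: 36n^2 − 468n + 1512. Dividing through by 36 gives the monic gcd n^2 − 13n + 42.

n^2 − 13n + 42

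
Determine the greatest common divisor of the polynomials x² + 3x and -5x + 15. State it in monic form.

Apply the Euclidean algorithm:
  x² + 3x = (-(1/5)x - 6/5)(-5x + 15) + (18)
  -5x + 15 = (-(5/18)x + 5/6)(18) + (0)
The last nonzero remainder is the constant 18, so the polynomials are coprime and gcd = 1.

1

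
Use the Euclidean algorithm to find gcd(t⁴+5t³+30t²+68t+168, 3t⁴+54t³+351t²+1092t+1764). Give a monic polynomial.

Repeated division with remainder:
  t⁴+5t³+30t²+68t+168 = (1/3)(3t⁴+54t³+351t²+1092t+1764) + (−13t³−87t²−296t−420)
  3t⁴+54t³+351t²+1092t+1764 = (−(3/13)t−441/169)(−13t³−87t²−296t−420) + ((9408/169)t²+(37632/169)t+112896/169)
  −13t³−87t²−296t−420 = (−(2197/9408)t−845/1344)((9408/169)t²+(37632/169)t+112896/169) + (0)
Last nonzero remainder: (9408/169)t²+(37632/169)t+112896/169. Dividing through by 9408/169 gives the monic gcd t²+4t+12.

t²+4t+12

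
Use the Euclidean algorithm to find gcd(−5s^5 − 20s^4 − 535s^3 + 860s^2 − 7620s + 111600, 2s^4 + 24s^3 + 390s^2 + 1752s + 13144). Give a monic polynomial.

s^2 + 3s + 62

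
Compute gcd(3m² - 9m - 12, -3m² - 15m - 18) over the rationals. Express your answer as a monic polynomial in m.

Apply the Euclidean algorithm:
  3m² - 9m - 12 = (-1)(-3m² - 15m - 18) + (-24m - 30)
  -3m² - 15m - 18 = ((1/8)m + 15/32)(-24m - 30) + (-63/16)
  -24m - 30 = ((128/21)m + 160/21)(-63/16) + (0)
The last nonzero remainder is the constant -63/16, so the polynomials are coprime and gcd = 1.

1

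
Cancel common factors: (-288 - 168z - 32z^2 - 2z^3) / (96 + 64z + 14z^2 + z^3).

Euclidean algorithm in ℚ[z]:
  -2z^3 - 32z^2 - 168z - 288 = (-2)(z^3 + 14z^2 + 64z + 96) + (-4z^2 - 40z - 96)
  z^3 + 14z^2 + 64z + 96 = (-(1/4)z - 1)(-4z^2 - 40z - 96) + (0)
Last nonzero remainder: -4z^2 - 40z - 96. Dividing through by -4 gives the monic gcd z^2 + 10z + 24.
Cancel z^2 + 10z + 24 from numerator and denominator to get the reduced form.

(-12 - 2z)/(4 + z)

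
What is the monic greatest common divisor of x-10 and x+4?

1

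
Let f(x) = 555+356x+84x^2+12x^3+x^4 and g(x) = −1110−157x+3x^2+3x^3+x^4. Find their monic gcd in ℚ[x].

185+57x+9x^2+x^3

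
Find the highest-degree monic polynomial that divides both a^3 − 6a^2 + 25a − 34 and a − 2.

a − 2

Euclidean algorithm in ℚ[a]:
  a^3 − 6a^2 + 25a − 34 = (a^2 − 4a + 17)(a − 2) + (0)
The last nonzero remainder a − 2 is already monic.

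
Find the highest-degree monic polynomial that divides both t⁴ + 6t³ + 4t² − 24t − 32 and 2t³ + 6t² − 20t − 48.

Euclidean algorithm in ℚ[t]:
  t⁴ + 6t³ + 4t² − 24t − 32 = ((1/2)t + 3/2)(2t³ + 6t² − 20t − 48) + (5t² + 30t + 40)
  2t³ + 6t² − 20t − 48 = ((2/5)t − 6/5)(5t² + 30t + 40) + (0)
Last nonzero remainder: 5t² + 30t + 40. Dividing through by 5 gives the monic gcd t² + 6t + 8.

t² + 6t + 8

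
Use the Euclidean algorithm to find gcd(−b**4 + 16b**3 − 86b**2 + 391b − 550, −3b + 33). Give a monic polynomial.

Euclidean algorithm in ℚ[b]:
  −b**4 + 16b**3 − 86b**2 + 391b − 550 = ((1/3)b**3 − (5/3)b**2 + (31/3)b − 50/3)(−3b + 33) + (0)
Last nonzero remainder: −3b + 33. Dividing through by −3 gives the monic gcd b − 11.

b − 11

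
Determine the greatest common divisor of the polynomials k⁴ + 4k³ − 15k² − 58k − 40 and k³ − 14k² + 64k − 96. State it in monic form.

k − 4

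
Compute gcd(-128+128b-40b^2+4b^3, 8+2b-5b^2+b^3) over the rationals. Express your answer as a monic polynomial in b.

8-6b+b^2

Euclidean algorithm in ℚ[b]:
  4b^3-40b^2+128b-128 = (4)(b^3-5b^2+2b+8) + (-20b^2+120b-160)
  b^3-5b^2+2b+8 = (-(1/20)b-1/20)(-20b^2+120b-160) + (0)
Last nonzero remainder: -20b^2+120b-160. Dividing through by -20 gives the monic gcd b^2-6b+8.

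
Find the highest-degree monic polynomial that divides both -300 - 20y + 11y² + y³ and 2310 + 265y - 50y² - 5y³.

Euclidean algorithm in ℚ[y]:
  y³ + 11y² - 20y - 300 = (-1/5)(-5y³ - 50y² + 265y + 2310) + (y² + 33y + 162)
  -5y³ - 50y² + 265y + 2310 = (-5y + 115)(y² + 33y + 162) + (-2720y - 16320)
  y² + 33y + 162 = (-(1/2720)y - 27/2720)(-2720y - 16320) + (0)
Last nonzero remainder: -2720y - 16320. Dividing through by -2720 gives the monic gcd y + 6.

6 + y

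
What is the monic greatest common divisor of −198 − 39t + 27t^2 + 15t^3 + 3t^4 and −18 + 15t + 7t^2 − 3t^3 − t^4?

Euclidean algorithm in ℚ[t]:
  3t^4 + 15t^3 + 27t^2 − 39t − 198 = (−3)(−t^4 − 3t^3 + 7t^2 + 15t − 18) + (6t^3 + 48t^2 + 6t − 252)
  −t^4 − 3t^3 + 7t^2 + 15t − 18 = (−(1/6)t + 5/6)(6t^3 + 48t^2 + 6t − 252) + (−32t^2 − 32t + 192)
  6t^3 + 48t^2 + 6t − 252 = (−(3/16)t − 21/16)(−32t^2 − 32t + 192) + (0)
Last nonzero remainder: −32t^2 − 32t + 192. Dividing through by −32 gives the monic gcd t^2 + t − 6.

−6 + t + t^2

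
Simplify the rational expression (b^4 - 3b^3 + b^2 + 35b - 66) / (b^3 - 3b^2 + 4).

By polynomial division,
  b^4 - 3b^3 + b^2 + 35b - 66 = (b)(b^3 - 3b^2 + 4) + (b^2 + 31b - 66)
  b^3 - 3b^2 + 4 = (b - 34)(b^2 + 31b - 66) + (1120b - 2240)
  b^2 + 31b - 66 = ((1/1120)b + 33/1120)(1120b - 2240) + (0)
Last nonzero remainder: 1120b - 2240. Dividing through by 1120 gives the monic gcd b - 2.
Cancel b - 2 from numerator and denominator to get the reduced form.

(b^3 - b^2 - b + 33)/(b^2 - b - 2)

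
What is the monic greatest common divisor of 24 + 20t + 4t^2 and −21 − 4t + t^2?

3 + t

By polynomial division,
  4t^2 + 20t + 24 = (4)(t^2 − 4t − 21) + (36t + 108)
  t^2 − 4t − 21 = ((1/36)t − 7/36)(36t + 108) + (0)
Last nonzero remainder: 36t + 108. Dividing through by 36 gives the monic gcd t + 3.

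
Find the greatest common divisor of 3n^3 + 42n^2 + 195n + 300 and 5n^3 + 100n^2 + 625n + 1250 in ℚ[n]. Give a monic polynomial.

Apply the Euclidean algorithm:
  3n^3 + 42n^2 + 195n + 300 = (3/5)(5n^3 + 100n^2 + 625n + 1250) + (-18n^2 - 180n - 450)
  5n^3 + 100n^2 + 625n + 1250 = (-(5/18)n - 25/9)(-18n^2 - 180n - 450) + (0)
Last nonzero remainder: -18n^2 - 180n - 450. Dividing through by -18 gives the monic gcd n^2 + 10n + 25.

n^2 + 10n + 25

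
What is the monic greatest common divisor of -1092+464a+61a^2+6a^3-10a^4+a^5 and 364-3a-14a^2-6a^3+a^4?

-91-22a-2a^2+a^3

Repeated division with remainder:
  a^5-10a^4+6a^3+61a^2+464a-1092 = (a-4)(a^4-6a^3-14a^2-3a+364) + (-4a^3+8a^2+88a+364)
  a^4-6a^3-14a^2-3a+364 = (-(1/4)a+1)(-4a^3+8a^2+88a+364) + (0)
Last nonzero remainder: -4a^3+8a^2+88a+364. Dividing through by -4 gives the monic gcd a^3-2a^2-22a-91.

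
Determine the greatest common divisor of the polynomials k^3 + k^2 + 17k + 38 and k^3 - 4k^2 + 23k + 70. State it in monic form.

k + 2

By polynomial division,
  k^3 + k^2 + 17k + 38 = (k^3 - 4k^2 + 23k + 70) + (5k^2 - 6k - 32)
  k^3 - 4k^2 + 23k + 70 = ((1/5)k - 14/25)(5k^2 - 6k - 32) + ((651/25)k + 1302/25)
  5k^2 - 6k - 32 = ((125/651)k - 400/651)((651/25)k + 1302/25) + (0)
Last nonzero remainder: (651/25)k + 1302/25. Dividing through by 651/25 gives the monic gcd k + 2.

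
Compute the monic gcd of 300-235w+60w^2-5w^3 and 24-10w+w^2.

Repeated division with remainder:
  -5w^3+60w^2-235w+300 = (-5w+10)(w^2-10w+24) + (-15w+60)
  w^2-10w+24 = (-(1/15)w+2/5)(-15w+60) + (0)
Last nonzero remainder: -15w+60. Dividing through by -15 gives the monic gcd w-4.

-4+w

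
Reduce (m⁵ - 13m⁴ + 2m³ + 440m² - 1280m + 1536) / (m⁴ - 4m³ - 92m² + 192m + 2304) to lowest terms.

(m² - 3m + 4)/(m + 6)

By polynomial division,
  m⁵ - 13m⁴ + 2m³ + 440m² - 1280m + 1536 = (m - 9)(m⁴ - 4m³ - 92m² + 192m + 2304) + (58m³ - 580m² - 1856m + 22272)
  m⁴ - 4m³ - 92m² + 192m + 2304 = ((1/58)m + 3/29)(58m³ - 580m² - 1856m + 22272) + (0)
Last nonzero remainder: 58m³ - 580m² - 1856m + 22272. Dividing through by 58 gives the monic gcd m³ - 10m² - 32m + 384.
Cancel m³ - 10m² - 32m + 384 from numerator and denominator to get the reduced form.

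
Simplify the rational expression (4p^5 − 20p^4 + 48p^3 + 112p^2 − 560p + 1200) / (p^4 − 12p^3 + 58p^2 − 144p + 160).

Repeated division with remainder:
  4p^5 − 20p^4 + 48p^3 + 112p^2 − 560p + 1200 = (4p + 28)(p^4 − 12p^3 + 58p^2 − 144p + 160) + (152p^3 − 936p^2 + 2832p − 3280)
  p^4 − 12p^3 + 58p^2 − 144p + 160 = ((1/152)p − 111/2888)(152p^3 − 936p^2 + 2832p − 3280) + ((1225/361)p^2 − (4900/361)p + 12250/361)
  152p^3 − 936p^2 + 2832p − 3280 = ((54872/1225)p − 118408/1225)((1225/361)p^2 − (4900/361)p + 12250/361) + (0)
Last nonzero remainder: (1225/361)p^2 − (4900/361)p + 12250/361. Dividing through by 1225/361 gives the monic gcd p^2 − 4p + 10.
Cancel p^2 − 4p + 10 from numerator and denominator to get the reduced form.

(4p^3 − 4p^2 − 8p + 120)/(p^2 − 8p + 16)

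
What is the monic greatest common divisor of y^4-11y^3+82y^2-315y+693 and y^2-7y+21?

Repeated division with remainder:
  y^4-11y^3+82y^2-315y+693 = (y^2-4y+33)(y^2-7y+21) + (0)
The last nonzero remainder y^2-7y+21 is already monic.

y^2-7y+21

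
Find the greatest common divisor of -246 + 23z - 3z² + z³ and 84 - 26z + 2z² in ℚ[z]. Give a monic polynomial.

-6 + z

Euclidean algorithm in ℚ[z]:
  z³ - 3z² + 23z - 246 = ((1/2)z + 5)(2z² - 26z + 84) + (111z - 666)
  2z² - 26z + 84 = ((2/111)z - 14/111)(111z - 666) + (0)
Last nonzero remainder: 111z - 666. Dividing through by 111 gives the monic gcd z - 6.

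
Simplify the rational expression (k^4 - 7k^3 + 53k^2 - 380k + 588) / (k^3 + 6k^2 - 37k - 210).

(k^3 - k^2 + 47k - 98)/(k^2 + 12k + 35)

By polynomial division,
  k^4 - 7k^3 + 53k^2 - 380k + 588 = (k - 13)(k^3 + 6k^2 - 37k - 210) + (168k^2 - 651k - 2142)
  k^3 + 6k^2 - 37k - 210 = ((1/168)k + 79/1344)(168k^2 - 651k - 2142) + ((897/64)k - 2691/32)
  168k^2 - 651k - 2142 = ((3584/299)k + 7616/299)((897/64)k - 2691/32) + (0)
Last nonzero remainder: (897/64)k - 2691/32. Dividing through by 897/64 gives the monic gcd k - 6.
Cancel k - 6 from numerator and denominator to get the reduced form.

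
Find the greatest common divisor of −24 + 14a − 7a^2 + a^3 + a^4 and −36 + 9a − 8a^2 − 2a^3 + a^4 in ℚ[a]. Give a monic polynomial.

3 − a + a^2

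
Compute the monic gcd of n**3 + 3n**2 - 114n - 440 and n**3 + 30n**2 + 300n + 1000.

n + 10

Apply the Euclidean algorithm:
  n**3 + 3n**2 - 114n - 440 = (n**3 + 30n**2 + 300n + 1000) + (-27n**2 - 414n - 1440)
  n**3 + 30n**2 + 300n + 1000 = (-(1/27)n - 44/81)(-27n**2 - 414n - 1440) + ((196/9)n + 1960/9)
  -27n**2 - 414n - 1440 = (-(243/196)n - 324/49)((196/9)n + 1960/9) + (0)
Last nonzero remainder: (196/9)n + 1960/9. Dividing through by 196/9 gives the monic gcd n + 10.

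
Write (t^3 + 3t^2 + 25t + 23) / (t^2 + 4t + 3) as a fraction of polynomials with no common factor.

(t^2 + 2t + 23)/(t + 3)

Apply the Euclidean algorithm:
  t^3 + 3t^2 + 25t + 23 = (t - 1)(t^2 + 4t + 3) + (26t + 26)
  t^2 + 4t + 3 = ((1/26)t + 3/26)(26t + 26) + (0)
Last nonzero remainder: 26t + 26. Dividing through by 26 gives the monic gcd t + 1.
Cancel t + 1 from numerator and denominator to get the reduced form.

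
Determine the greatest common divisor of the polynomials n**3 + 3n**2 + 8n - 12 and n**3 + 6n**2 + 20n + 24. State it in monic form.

By polynomial division,
  n**3 + 3n**2 + 8n - 12 = (n**3 + 6n**2 + 20n + 24) + (-3n**2 - 12n - 36)
  n**3 + 6n**2 + 20n + 24 = (-(1/3)n - 2/3)(-3n**2 - 12n - 36) + (0)
Last nonzero remainder: -3n**2 - 12n - 36. Dividing through by -3 gives the monic gcd n**2 + 4n + 12.

n**2 + 4n + 12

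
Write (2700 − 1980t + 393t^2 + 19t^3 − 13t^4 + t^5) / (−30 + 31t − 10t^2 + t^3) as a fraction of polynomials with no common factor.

(180 − 36t − 5t^2 + t^3)/(−2 + t)

Apply the Euclidean algorithm:
  t^5 − 13t^4 + 19t^3 + 393t^2 − 1980t + 2700 = (t^2 − 3t − 42)(t^3 − 10t^2 + 31t − 30) + (96t^2 − 768t + 1440)
  t^3 − 10t^2 + 31t − 30 = ((1/96)t − 1/48)(96t^2 − 768t + 1440) + (0)
Last nonzero remainder: 96t^2 − 768t + 1440. Dividing through by 96 gives the monic gcd t^2 − 8t + 15.
Cancel t^2 − 8t + 15 from numerator and denominator to get the reduced form.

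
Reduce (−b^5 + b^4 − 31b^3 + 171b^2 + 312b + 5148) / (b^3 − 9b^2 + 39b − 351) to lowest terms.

(−b^3 + b^2 + 8b + 132)/(b − 9)

Euclidean algorithm in ℚ[b]:
  −b^5 + b^4 − 31b^3 + 171b^2 + 312b + 5148 = (−b^2 − 8b − 64)(b^3 − 9b^2 + 39b − 351) + (−444b^2 − 17316)
  b^3 − 9b^2 + 39b − 351 = (−(1/444)b + 3/148)(−444b^2 − 17316) + (0)
Last nonzero remainder: −444b^2 − 17316. Dividing through by −444 gives the monic gcd b^2 + 39.
Cancel b^2 + 39 from numerator and denominator to get the reduced form.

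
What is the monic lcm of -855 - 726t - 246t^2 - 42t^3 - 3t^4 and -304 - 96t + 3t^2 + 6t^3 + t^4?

Euclidean algorithm in ℚ[t]:
  -3t^4 - 42t^3 - 246t^2 - 726t - 855 = (-3)(t^4 + 6t^3 + 3t^2 - 96t - 304) + (-24t^3 - 237t^2 - 1014t - 1767)
  t^4 + 6t^3 + 3t^2 - 96t - 304 = (-(1/24)t + 31/192)(-24t^3 - 237t^2 - 1014t - 1767) + (-(63/64)t^2 - (189/32)t - 1197/64)
  -24t^3 - 237t^2 - 1014t - 1767 = ((512/21)t + 1984/21)(-(63/64)t^2 - (189/32)t - 1197/64) + (0)
Last nonzero remainder: -(63/64)t^2 - (189/32)t - 1197/64. Dividing through by -63/64 gives the monic gcd t^2 + 6t + 19.
Then lcm(f, g) = f·g / gcd(f, g); expanding and making the result monic gives the answer.

-4560 - 3872t - 1027t^2 + 18t^3 + 66t^4 + 14t^5 + t^6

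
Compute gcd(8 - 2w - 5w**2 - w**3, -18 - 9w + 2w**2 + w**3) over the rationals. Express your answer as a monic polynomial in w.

2 + w

By polynomial division,
  -w**3 - 5w**2 - 2w + 8 = (-1)(w**3 + 2w**2 - 9w - 18) + (-3w**2 - 11w - 10)
  w**3 + 2w**2 - 9w - 18 = (-(1/3)w + 5/9)(-3w**2 - 11w - 10) + (-(56/9)w - 112/9)
  -3w**2 - 11w - 10 = ((27/56)w + 45/56)(-(56/9)w - 112/9) + (0)
Last nonzero remainder: -(56/9)w - 112/9. Dividing through by -56/9 gives the monic gcd w + 2.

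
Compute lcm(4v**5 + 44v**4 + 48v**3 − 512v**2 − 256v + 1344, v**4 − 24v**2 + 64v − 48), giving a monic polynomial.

v**6 + 9v**5 − 10v**4 − 152v**3 + 192v**2 + 464v − 672

By polynomial division,
  4v**5 + 44v**4 + 48v**3 − 512v**2 − 256v + 1344 = (4v + 44)(v**4 − 24v**2 + 64v − 48) + (144v**3 + 288v**2 − 2880v + 3456)
  v**4 − 24v**2 + 64v − 48 = ((1/144)v − 1/72)(144v**3 + 288v**2 − 2880v + 3456) + (0)
Last nonzero remainder: 144v**3 + 288v**2 − 2880v + 3456. Dividing through by 144 gives the monic gcd v**3 + 2v**2 − 20v + 24.
Then lcm(f, g) = f·g / gcd(f, g); expanding and making the result monic gives the answer.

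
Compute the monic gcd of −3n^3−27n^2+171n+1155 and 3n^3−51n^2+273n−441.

n−7

Apply the Euclidean algorithm:
  −3n^3−27n^2+171n+1155 = (−1)(3n^3−51n^2+273n−441) + (−78n^2+444n+714)
  3n^3−51n^2+273n−441 = (−(1/26)n+147/338)(−78n^2+444n+714) + ((18144/169)n−127008/169)
  −78n^2+444n+714 = (−(2197/3024)n−2873/3024)((18144/169)n−127008/169) + (0)
Last nonzero remainder: (18144/169)n−127008/169. Dividing through by 18144/169 gives the monic gcd n−7.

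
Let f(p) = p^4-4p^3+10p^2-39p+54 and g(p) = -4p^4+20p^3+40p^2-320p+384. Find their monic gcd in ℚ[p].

p^2-5p+6

Apply the Euclidean algorithm:
  p^4-4p^3+10p^2-39p+54 = (-1/4)(-4p^4+20p^3+40p^2-320p+384) + (p^3+20p^2-119p+150)
  -4p^4+20p^3+40p^2-320p+384 = (-4p+100)(p^3+20p^2-119p+150) + (-2436p^2+12180p-14616)
  p^3+20p^2-119p+150 = (-(1/2436)p-25/2436)(-2436p^2+12180p-14616) + (0)
Last nonzero remainder: -2436p^2+12180p-14616. Dividing through by -2436 gives the monic gcd p^2-5p+6.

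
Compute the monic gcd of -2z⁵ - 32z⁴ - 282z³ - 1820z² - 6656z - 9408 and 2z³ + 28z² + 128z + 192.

Euclidean algorithm in ℚ[z]:
  -2z⁵ - 32z⁴ - 282z³ - 1820z² - 6656z - 9408 = (-z² - 2z - 49)(2z³ + 28z² + 128z + 192) + (0)
Last nonzero remainder: 2z³ + 28z² + 128z + 192. Dividing through by 2 gives the monic gcd z³ + 14z² + 64z + 96.

z³ + 14z² + 64z + 96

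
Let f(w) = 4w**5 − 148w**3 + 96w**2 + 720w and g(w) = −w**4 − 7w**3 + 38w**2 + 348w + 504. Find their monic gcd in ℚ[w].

w**2 + 8w + 12

Apply the Euclidean algorithm:
  4w**5 − 148w**3 + 96w**2 + 720w = (−4w + 28)(−w**4 − 7w**3 + 38w**2 + 348w + 504) + (200w**3 + 424w**2 − 7008w − 14112)
  −w**4 − 7w**3 + 38w**2 + 348w + 504 = (−(1/200)w − 61/2500)(200w**3 + 424w**2 − 7008w − 14112) + ((8316/625)w**2 + (66528/625)w + 99792/625)
  200w**3 + 424w**2 − 7008w − 14112 = ((31250/2079)w − 8750/99)((8316/625)w**2 + (66528/625)w + 99792/625) + (0)
Last nonzero remainder: (8316/625)w**2 + (66528/625)w + 99792/625. Dividing through by 8316/625 gives the monic gcd w**2 + 8w + 12.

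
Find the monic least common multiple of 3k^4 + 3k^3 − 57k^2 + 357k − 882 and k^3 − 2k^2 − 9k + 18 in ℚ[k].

Repeated division with remainder:
  3k^4 + 3k^3 − 57k^2 + 357k − 882 = (3k + 9)(k^3 − 2k^2 − 9k + 18) + (−12k^2 + 384k − 1044)
  k^3 − 2k^2 − 9k + 18 = (−(1/12)k − 5/2)(−12k^2 + 384k − 1044) + (864k − 2592)
  −12k^2 + 384k − 1044 = (−(1/72)k + 29/72)(864k − 2592) + (0)
Last nonzero remainder: 864k − 2592. Dividing through by 864 gives the monic gcd k − 3.
Then lcm(f, g) = f·g / gcd(f, g); expanding and making the result monic gives the answer.

k^6 + 2k^5 − 24k^4 + 94k^3 − 61k^2 − 1008k + 1764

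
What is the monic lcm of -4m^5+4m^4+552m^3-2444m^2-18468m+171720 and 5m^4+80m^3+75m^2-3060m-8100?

m^7-4m^6-153m^5+1043m^4+5268m^3-67779m^2+45684m+772740

By polynomial division,
  -4m^5+4m^4+552m^3-2444m^2-18468m+171720 = (-(4/5)m+68/5)(5m^4+80m^3+75m^2-3060m-8100) + (-476m^3-5912m^2+16668m+281880)
  5m^4+80m^3+75m^2-3060m-8100 = (-(5/476)m-1065/28322)(-476m^3-5912m^2+16668m+281880) + ((393300/14161)m^2+(7472700/14161)m+35397000/14161)
  -476m^3-5912m^2+16668m+281880 = (-(1685159/98325)m+1232007/10925)((393300/14161)m^2+(7472700/14161)m+35397000/14161) + (0)
Last nonzero remainder: (393300/14161)m^2+(7472700/14161)m+35397000/14161. Dividing through by 393300/14161 gives the monic gcd m^2+19m+90.
Then lcm(f, g) = f·g / gcd(f, g); expanding and making the result monic gives the answer.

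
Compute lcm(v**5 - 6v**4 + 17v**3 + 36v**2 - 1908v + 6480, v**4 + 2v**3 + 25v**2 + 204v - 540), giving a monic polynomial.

v**6 - 8v**5 + 29v**4 + 2v**3 - 1980v**2 + 10296v - 12960

Repeated division with remainder:
  v**5 - 6v**4 + 17v**3 + 36v**2 - 1908v + 6480 = (v - 8)(v**4 + 2v**3 + 25v**2 + 204v - 540) + (8v**3 + 32v**2 + 264v + 2160)
  v**4 + 2v**3 + 25v**2 + 204v - 540 = ((1/8)v - 1/4)(8v**3 + 32v**2 + 264v + 2160) + (0)
Last nonzero remainder: 8v**3 + 32v**2 + 264v + 2160. Dividing through by 8 gives the monic gcd v**3 + 4v**2 + 33v + 270.
Then lcm(f, g) = f·g / gcd(f, g); expanding and making the result monic gives the answer.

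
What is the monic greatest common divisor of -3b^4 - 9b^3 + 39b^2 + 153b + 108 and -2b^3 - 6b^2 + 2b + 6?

Repeated division with remainder:
  -3b^4 - 9b^3 + 39b^2 + 153b + 108 = ((3/2)b)(-2b^3 - 6b^2 + 2b + 6) + (36b^2 + 144b + 108)
  -2b^3 - 6b^2 + 2b + 6 = (-(1/18)b + 1/18)(36b^2 + 144b + 108) + (0)
Last nonzero remainder: 36b^2 + 144b + 108. Dividing through by 36 gives the monic gcd b^2 + 4b + 3.

b^2 + 4b + 3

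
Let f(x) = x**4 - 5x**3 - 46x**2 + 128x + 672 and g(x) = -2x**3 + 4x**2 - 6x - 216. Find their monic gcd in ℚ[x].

x + 4

By polynomial division,
  x**4 - 5x**3 - 46x**2 + 128x + 672 = (-(1/2)x + 3/2)(-2x**3 + 4x**2 - 6x - 216) + (-55x**2 + 29x + 996)
  -2x**3 + 4x**2 - 6x - 216 = ((2/55)x - 162/3025)(-55x**2 + 29x + 996) + (-(123012/3025)x - 492048/3025)
  -55x**2 + 29x + 996 = ((166375/123012)x - 251075/41004)(-(123012/3025)x - 492048/3025) + (0)
Last nonzero remainder: -(123012/3025)x - 492048/3025. Dividing through by -123012/3025 gives the monic gcd x + 4.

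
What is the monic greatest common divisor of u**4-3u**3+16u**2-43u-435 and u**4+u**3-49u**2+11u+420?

u**2-2u-15

Repeated division with remainder:
  u**4-3u**3+16u**2-43u-435 = (u**4+u**3-49u**2+11u+420) + (-4u**3+65u**2-54u-855)
  u**4+u**3-49u**2+11u+420 = (-(1/4)u-69/16)(-4u**3+65u**2-54u-855) + ((3485/16)u**2-(3485/8)u-52275/16)
  -4u**3+65u**2-54u-855 = (-(64/3485)u+912/3485)((3485/16)u**2-(3485/8)u-52275/16) + (0)
Last nonzero remainder: (3485/16)u**2-(3485/8)u-52275/16. Dividing through by 3485/16 gives the monic gcd u**2-2u-15.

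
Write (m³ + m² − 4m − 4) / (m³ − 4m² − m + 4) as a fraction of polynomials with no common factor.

(m² − 4)/(m² − 5m + 4)

Repeated division with remainder:
  m³ + m² − 4m − 4 = (m³ − 4m² − m + 4) + (5m² − 3m − 8)
  m³ − 4m² − m + 4 = ((1/5)m − 17/25)(5m² − 3m − 8) + (−(36/25)m − 36/25)
  5m² − 3m − 8 = (−(125/36)m + 50/9)(−(36/25)m − 36/25) + (0)
Last nonzero remainder: −(36/25)m − 36/25. Dividing through by −36/25 gives the monic gcd m + 1.
Cancel m + 1 from numerator and denominator to get the reduced form.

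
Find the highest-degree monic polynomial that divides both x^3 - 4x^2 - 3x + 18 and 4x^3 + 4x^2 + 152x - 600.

Repeated division with remainder:
  x^3 - 4x^2 - 3x + 18 = (1/4)(4x^3 + 4x^2 + 152x - 600) + (-5x^2 - 41x + 168)
  4x^3 + 4x^2 + 152x - 600 = (-(4/5)x + 144/25)(-5x^2 - 41x + 168) + ((13064/25)x - 39192/25)
  -5x^2 - 41x + 168 = (-(125/13064)x - 175/1633)((13064/25)x - 39192/25) + (0)
Last nonzero remainder: (13064/25)x - 39192/25. Dividing through by 13064/25 gives the monic gcd x - 3.

x - 3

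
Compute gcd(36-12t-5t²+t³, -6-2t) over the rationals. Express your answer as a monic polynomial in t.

Euclidean algorithm in ℚ[t]:
  t³-5t²-12t+36 = (-(1/2)t²+4t-6)(-2t-6) + (0)
Last nonzero remainder: -2t-6. Dividing through by -2 gives the monic gcd t+3.

3+t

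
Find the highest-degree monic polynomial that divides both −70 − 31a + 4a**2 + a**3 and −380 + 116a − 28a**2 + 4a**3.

−5 + a

Euclidean algorithm in ℚ[a]:
  a**3 + 4a**2 − 31a − 70 = (1/4)(4a**3 − 28a**2 + 116a − 380) + (11a**2 − 60a + 25)
  4a**3 − 28a**2 + 116a − 380 = ((4/11)a − 68/121)(11a**2 − 60a + 25) + ((8856/121)a − 44280/121)
  11a**2 − 60a + 25 = ((1331/8856)a − 605/8856)((8856/121)a − 44280/121) + (0)
Last nonzero remainder: (8856/121)a − 44280/121. Dividing through by 8856/121 gives the monic gcd a − 5.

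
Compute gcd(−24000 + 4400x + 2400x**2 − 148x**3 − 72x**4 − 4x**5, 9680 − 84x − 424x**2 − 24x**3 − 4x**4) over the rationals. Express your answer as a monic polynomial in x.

Repeated division with remainder:
  −4x**5 − 72x**4 − 148x**3 + 2400x**2 + 4400x − 24000 = (x + 12)(−4x**4 − 24x**3 − 424x**2 − 84x + 9680) + (564x**3 + 7572x**2 − 4272x − 140160)
  −4x**4 − 24x**3 − 424x**2 − 84x + 9680 = (−(1/141)x + 349/6627)(564x**3 + 7572x**2 − 4272x − 140160) + (−(1884420/2209)x**2 − (1884420/2209)x + 37688400/2209)
  564x**3 + 7572x**2 − 4272x − 140160 = (−(103823/157035)x − 1290056/157035)(−(1884420/2209)x**2 − (1884420/2209)x + 37688400/2209) + (0)
Last nonzero remainder: −(1884420/2209)x**2 − (1884420/2209)x + 37688400/2209. Dividing through by −1884420/2209 gives the monic gcd x**2 + x − 20.

−20 + x + x**2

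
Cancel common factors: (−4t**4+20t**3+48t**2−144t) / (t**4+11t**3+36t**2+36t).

(−4t**2+32t−48)/(t**2+8t+12)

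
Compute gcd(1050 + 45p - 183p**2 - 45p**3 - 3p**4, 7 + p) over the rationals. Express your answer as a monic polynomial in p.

7 + p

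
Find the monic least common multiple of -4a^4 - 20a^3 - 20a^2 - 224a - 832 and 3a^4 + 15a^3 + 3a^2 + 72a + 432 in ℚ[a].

a^6 + 2a^5 - a^4 + 86a^3 + 85a^2 - 120a + 1872

Apply the Euclidean algorithm:
  -4a^4 - 20a^3 - 20a^2 - 224a - 832 = (-4/3)(3a^4 + 15a^3 + 3a^2 + 72a + 432) + (-16a^2 - 128a - 256)
  3a^4 + 15a^3 + 3a^2 + 72a + 432 = (-(3/16)a^2 + (9/16)a - 27/16)(-16a^2 - 128a - 256) + (0)
Last nonzero remainder: -16a^2 - 128a - 256. Dividing through by -16 gives the monic gcd a^2 + 8a + 16.
Then lcm(f, g) = f·g / gcd(f, g); expanding and making the result monic gives the answer.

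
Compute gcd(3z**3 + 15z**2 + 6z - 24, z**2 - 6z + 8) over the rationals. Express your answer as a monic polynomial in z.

1

Euclidean algorithm in ℚ[z]:
  3z**3 + 15z**2 + 6z - 24 = (3z + 33)(z**2 - 6z + 8) + (180z - 288)
  z**2 - 6z + 8 = ((1/180)z - 11/450)(180z - 288) + (24/25)
  180z - 288 = ((375/2)z - 300)(24/25) + (0)
The last nonzero remainder is the constant 24/25, so the polynomials are coprime and gcd = 1.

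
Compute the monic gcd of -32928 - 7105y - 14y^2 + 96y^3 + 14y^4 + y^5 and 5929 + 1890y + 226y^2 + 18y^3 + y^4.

Apply the Euclidean algorithm:
  y^5 + 14y^4 + 96y^3 - 14y^2 - 7105y - 32928 = (y - 4)(y^4 + 18y^3 + 226y^2 + 1890y + 5929) + (-58y^3 - 1000y^2 - 5474y - 9212)
  y^4 + 18y^3 + 226y^2 + 1890y + 5929 = (-(1/58)y - 11/841)(-58y^3 - 1000y^2 - 5474y - 9212) + ((99693/841)y^2 + (1395702/841)y + 4884957/841)
  -58y^3 - 1000y^2 - 5474y - 9212 = (-(48778/99693)y - 158108/99693)((99693/841)y^2 + (1395702/841)y + 4884957/841) + (0)
Last nonzero remainder: (99693/841)y^2 + (1395702/841)y + 4884957/841. Dividing through by 99693/841 gives the monic gcd y^2 + 14y + 49.

49 + 14y + y^2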